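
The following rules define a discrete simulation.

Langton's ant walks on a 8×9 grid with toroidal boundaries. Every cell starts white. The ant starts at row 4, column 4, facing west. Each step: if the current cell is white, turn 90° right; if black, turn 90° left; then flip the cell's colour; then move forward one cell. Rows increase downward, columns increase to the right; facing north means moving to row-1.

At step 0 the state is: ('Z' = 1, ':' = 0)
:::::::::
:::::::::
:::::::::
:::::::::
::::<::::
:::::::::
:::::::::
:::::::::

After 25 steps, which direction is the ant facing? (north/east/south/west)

north

t=0: :::::::::
:::::::::
:::::::::
:::::::::
::::<::::
:::::::::
:::::::::
:::::::::
t=1: :::::::::
:::::::::
:::::::::
::::^::::
::::Z::::
:::::::::
:::::::::
:::::::::
t=2: :::::::::
:::::::::
:::::::::
::::Z>:::
::::Z::::
:::::::::
:::::::::
:::::::::
t=3: :::::::::
:::::::::
:::::::::
::::ZZ:::
::::Zv:::
:::::::::
:::::::::
:::::::::
t=4: :::::::::
:::::::::
:::::::::
::::ZZ:::
::::<Z:::
:::::::::
:::::::::
:::::::::
t=5: :::::::::
:::::::::
:::::::::
::::ZZ:::
:::::Z:::
::::v::::
:::::::::
:::::::::
t=6: :::::::::
:::::::::
:::::::::
::::ZZ:::
:::::Z:::
:::<Z::::
:::::::::
:::::::::
t=7: :::::::::
:::::::::
:::::::::
::::ZZ:::
:::^:Z:::
:::ZZ::::
:::::::::
:::::::::
t=8: :::::::::
:::::::::
:::::::::
::::ZZ:::
:::Z>Z:::
:::ZZ::::
:::::::::
:::::::::
t=9: :::::::::
:::::::::
:::::::::
::::ZZ:::
:::ZZZ:::
:::Zv::::
:::::::::
:::::::::
t=10: :::::::::
:::::::::
:::::::::
::::ZZ:::
:::ZZZ:::
:::Z:>:::
:::::::::
:::::::::
t=11: :::::::::
:::::::::
:::::::::
::::ZZ:::
:::ZZZ:::
:::Z:Z:::
:::::v:::
:::::::::
t=12: :::::::::
:::::::::
:::::::::
::::ZZ:::
:::ZZZ:::
:::Z:Z:::
::::<Z:::
:::::::::
t=13: :::::::::
:::::::::
:::::::::
::::ZZ:::
:::ZZZ:::
:::Z^Z:::
::::ZZ:::
:::::::::
t=14: :::::::::
:::::::::
:::::::::
::::ZZ:::
:::ZZZ:::
:::ZZ>:::
::::ZZ:::
:::::::::
t=15: :::::::::
:::::::::
:::::::::
::::ZZ:::
:::ZZ^:::
:::ZZ::::
::::ZZ:::
:::::::::
t=16: :::::::::
:::::::::
:::::::::
::::ZZ:::
:::Z<::::
:::ZZ::::
::::ZZ:::
:::::::::
t=17: :::::::::
:::::::::
:::::::::
::::ZZ:::
:::Z:::::
:::Zv::::
::::ZZ:::
:::::::::
t=18: :::::::::
:::::::::
:::::::::
::::ZZ:::
:::Z:::::
:::Z:>:::
::::ZZ:::
:::::::::
t=19: :::::::::
:::::::::
:::::::::
::::ZZ:::
:::Z:::::
:::Z:Z:::
::::Zv:::
:::::::::
t=20: :::::::::
:::::::::
:::::::::
::::ZZ:::
:::Z:::::
:::Z:Z:::
::::Z:>::
:::::::::
t=21: :::::::::
:::::::::
:::::::::
::::ZZ:::
:::Z:::::
:::Z:Z:::
::::Z:Z::
::::::v::
t=22: :::::::::
:::::::::
:::::::::
::::ZZ:::
:::Z:::::
:::Z:Z:::
::::Z:Z::
:::::<Z::
t=23: :::::::::
:::::::::
:::::::::
::::ZZ:::
:::Z:::::
:::Z:Z:::
::::Z^Z::
:::::ZZ::
t=24: :::::::::
:::::::::
:::::::::
::::ZZ:::
:::Z:::::
:::Z:Z:::
::::ZZ>::
:::::ZZ::
t=25: :::::::::
:::::::::
:::::::::
::::ZZ:::
:::Z:::::
:::Z:Z^::
::::ZZ:::
:::::ZZ::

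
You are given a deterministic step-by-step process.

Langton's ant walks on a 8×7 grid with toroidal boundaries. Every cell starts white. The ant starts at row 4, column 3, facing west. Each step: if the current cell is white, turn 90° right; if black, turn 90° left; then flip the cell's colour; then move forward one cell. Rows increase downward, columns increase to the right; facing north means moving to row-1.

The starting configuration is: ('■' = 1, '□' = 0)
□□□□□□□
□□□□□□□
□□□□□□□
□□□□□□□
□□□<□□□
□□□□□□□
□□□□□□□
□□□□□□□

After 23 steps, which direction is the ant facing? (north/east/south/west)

0) □□□□□□□
□□□□□□□
□□□□□□□
□□□□□□□
□□□<□□□
□□□□□□□
□□□□□□□
□□□□□□□
1) □□□□□□□
□□□□□□□
□□□□□□□
□□□^□□□
□□□■□□□
□□□□□□□
□□□□□□□
□□□□□□□
2) □□□□□□□
□□□□□□□
□□□□□□□
□□□■>□□
□□□■□□□
□□□□□□□
□□□□□□□
□□□□□□□
3) □□□□□□□
□□□□□□□
□□□□□□□
□□□■■□□
□□□■v□□
□□□□□□□
□□□□□□□
□□□□□□□
4) □□□□□□□
□□□□□□□
□□□□□□□
□□□■■□□
□□□<■□□
□□□□□□□
□□□□□□□
□□□□□□□
5) □□□□□□□
□□□□□□□
□□□□□□□
□□□■■□□
□□□□■□□
□□□v□□□
□□□□□□□
□□□□□□□
6) □□□□□□□
□□□□□□□
□□□□□□□
□□□■■□□
□□□□■□□
□□<■□□□
□□□□□□□
□□□□□□□
7) □□□□□□□
□□□□□□□
□□□□□□□
□□□■■□□
□□^□■□□
□□■■□□□
□□□□□□□
□□□□□□□
8) □□□□□□□
□□□□□□□
□□□□□□□
□□□■■□□
□□■>■□□
□□■■□□□
□□□□□□□
□□□□□□□
9) □□□□□□□
□□□□□□□
□□□□□□□
□□□■■□□
□□■■■□□
□□■v□□□
□□□□□□□
□□□□□□□
10) □□□□□□□
□□□□□□□
□□□□□□□
□□□■■□□
□□■■■□□
□□■□>□□
□□□□□□□
□□□□□□□
11) □□□□□□□
□□□□□□□
□□□□□□□
□□□■■□□
□□■■■□□
□□■□■□□
□□□□v□□
□□□□□□□
12) □□□□□□□
□□□□□□□
□□□□□□□
□□□■■□□
□□■■■□□
□□■□■□□
□□□<■□□
□□□□□□□
13) □□□□□□□
□□□□□□□
□□□□□□□
□□□■■□□
□□■■■□□
□□■^■□□
□□□■■□□
□□□□□□□
14) □□□□□□□
□□□□□□□
□□□□□□□
□□□■■□□
□□■■■□□
□□■■>□□
□□□■■□□
□□□□□□□
15) □□□□□□□
□□□□□□□
□□□□□□□
□□□■■□□
□□■■^□□
□□■■□□□
□□□■■□□
□□□□□□□
16) □□□□□□□
□□□□□□□
□□□□□□□
□□□■■□□
□□■<□□□
□□■■□□□
□□□■■□□
□□□□□□□
17) □□□□□□□
□□□□□□□
□□□□□□□
□□□■■□□
□□■□□□□
□□■v□□□
□□□■■□□
□□□□□□□
18) □□□□□□□
□□□□□□□
□□□□□□□
□□□■■□□
□□■□□□□
□□■□>□□
□□□■■□□
□□□□□□□
19) □□□□□□□
□□□□□□□
□□□□□□□
□□□■■□□
□□■□□□□
□□■□■□□
□□□■v□□
□□□□□□□
20) □□□□□□□
□□□□□□□
□□□□□□□
□□□■■□□
□□■□□□□
□□■□■□□
□□□■□>□
□□□□□□□
21) □□□□□□□
□□□□□□□
□□□□□□□
□□□■■□□
□□■□□□□
□□■□■□□
□□□■□■□
□□□□□v□
22) □□□□□□□
□□□□□□□
□□□□□□□
□□□■■□□
□□■□□□□
□□■□■□□
□□□■□■□
□□□□<■□
23) □□□□□□□
□□□□□□□
□□□□□□□
□□□■■□□
□□■□□□□
□□■□■□□
□□□■^■□
□□□□■■□

north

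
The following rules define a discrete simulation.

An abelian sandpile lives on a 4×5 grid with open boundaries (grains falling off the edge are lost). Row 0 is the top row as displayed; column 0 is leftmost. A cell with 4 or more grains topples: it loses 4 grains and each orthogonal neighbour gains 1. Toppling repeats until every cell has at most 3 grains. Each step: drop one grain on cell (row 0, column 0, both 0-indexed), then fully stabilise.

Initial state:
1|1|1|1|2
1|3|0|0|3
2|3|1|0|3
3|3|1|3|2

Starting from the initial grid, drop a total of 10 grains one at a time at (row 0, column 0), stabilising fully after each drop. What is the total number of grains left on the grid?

[0] 1|1|1|1|2
1|3|0|0|3
2|3|1|0|3
3|3|1|3|2
[1] 2|1|1|1|2
1|3|0|0|3
2|3|1|0|3
3|3|1|3|2
[2] 3|1|1|1|2
1|3|0|0|3
2|3|1|0|3
3|3|1|3|2
[3] 0|2|1|1|2
2|3|0|0|3
2|3|1|0|3
3|3|1|3|2
[4] 1|2|1|1|2
2|3|0|0|3
2|3|1|0|3
3|3|1|3|2
[5] 2|2|1|1|2
2|3|0|0|3
2|3|1|0|3
3|3|1|3|2
[6] 3|2|1|1|2
2|3|0|0|3
2|3|1|0|3
3|3|1|3|2
[7] 0|3|1|1|2
3|3|0|0|3
2|3|1|0|3
3|3|1|3|2
[8] 1|3|1|1|2
3|3|0|0|3
2|3|1|0|3
3|3|1|3|2
[9] 2|3|1|1|2
3|3|0|0|3
2|3|1|0|3
3|3|1|3|2
[10] 3|3|1|1|2
3|3|0|0|3
2|3|1|0|3
3|3|1|3|2

40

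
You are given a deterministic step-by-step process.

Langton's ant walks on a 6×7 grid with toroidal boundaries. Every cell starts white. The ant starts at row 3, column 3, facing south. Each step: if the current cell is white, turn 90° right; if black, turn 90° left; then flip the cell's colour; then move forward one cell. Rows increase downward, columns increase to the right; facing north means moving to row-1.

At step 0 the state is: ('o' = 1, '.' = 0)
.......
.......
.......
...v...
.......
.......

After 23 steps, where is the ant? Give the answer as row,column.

t=0: .......
.......
.......
...v...
.......
.......
t=1: .......
.......
.......
..<o...
.......
.......
t=2: .......
.......
..^....
..oo...
.......
.......
t=3: .......
.......
..o>...
..oo...
.......
.......
t=4: .......
.......
..oo...
..ov...
.......
.......
t=5: .......
.......
..oo...
..o.>..
.......
.......
t=6: .......
.......
..oo...
..o.o..
....v..
.......
t=7: .......
.......
..oo...
..o.o..
...<o..
.......
t=8: .......
.......
..oo...
..o^o..
...oo..
.......
t=9: .......
.......
..oo...
..oo>..
...oo..
.......
t=10: .......
.......
..oo^..
..oo...
...oo..
.......
t=11: .......
.......
..ooo>.
..oo...
...oo..
.......
t=12: .......
.......
..oooo.
..oo.v.
...oo..
.......
t=13: .......
.......
..oooo.
..oo<o.
...oo..
.......
t=14: .......
.......
..oo^o.
..oooo.
...oo..
.......
t=15: .......
.......
..o<.o.
..oooo.
...oo..
.......
t=16: .......
.......
..o..o.
..ovoo.
...oo..
.......
t=17: .......
.......
..o..o.
..o.>o.
...oo..
.......
t=18: .......
.......
..o.^o.
..o..o.
...oo..
.......
t=19: .......
.......
..o.o>.
..o..o.
...oo..
.......
t=20: .......
.....^.
..o.o..
..o..o.
...oo..
.......
t=21: .......
.....o>
..o.o..
..o..o.
...oo..
.......
t=22: .......
.....oo
..o.o.v
..o..o.
...oo..
.......
t=23: .......
.....oo
..o.o<o
..o..o.
...oo..
.......

2,5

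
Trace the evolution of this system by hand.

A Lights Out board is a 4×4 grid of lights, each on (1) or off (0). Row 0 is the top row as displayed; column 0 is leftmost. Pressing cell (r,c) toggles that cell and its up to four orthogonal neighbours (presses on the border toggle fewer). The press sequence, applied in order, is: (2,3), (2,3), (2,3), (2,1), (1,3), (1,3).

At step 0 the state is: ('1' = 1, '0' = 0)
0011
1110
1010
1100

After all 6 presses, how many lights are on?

gen 0: 0011
1110
1010
1100
gen 1: 0011
1111
1001
1101
gen 2: 0011
1110
1010
1100
gen 3: 0011
1111
1001
1101
gen 4: 0011
1011
0111
1001
gen 5: 0010
1000
0110
1001
gen 6: 0011
1011
0111
1001

10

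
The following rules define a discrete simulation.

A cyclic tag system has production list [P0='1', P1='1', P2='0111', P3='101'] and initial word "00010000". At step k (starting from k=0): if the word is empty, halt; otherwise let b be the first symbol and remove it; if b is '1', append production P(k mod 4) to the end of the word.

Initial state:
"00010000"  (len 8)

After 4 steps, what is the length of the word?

gen 0: "00010000"  (len 8)
gen 1: "0010000"  (len 7)
gen 2: "010000"  (len 6)
gen 3: "10000"  (len 5)
gen 4: "0000101"  (len 7)

7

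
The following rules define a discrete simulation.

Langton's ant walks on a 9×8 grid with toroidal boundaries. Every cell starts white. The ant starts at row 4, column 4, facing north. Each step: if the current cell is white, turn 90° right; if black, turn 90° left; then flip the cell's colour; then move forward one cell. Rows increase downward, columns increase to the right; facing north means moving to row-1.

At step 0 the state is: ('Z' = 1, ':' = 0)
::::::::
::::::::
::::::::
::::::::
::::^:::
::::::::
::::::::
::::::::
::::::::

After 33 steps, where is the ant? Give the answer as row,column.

6,3

k=0  ::::::::
::::::::
::::::::
::::::::
::::^:::
::::::::
::::::::
::::::::
::::::::
k=1  ::::::::
::::::::
::::::::
::::::::
::::Z>::
::::::::
::::::::
::::::::
::::::::
k=2  ::::::::
::::::::
::::::::
::::::::
::::ZZ::
:::::v::
::::::::
::::::::
::::::::
k=3  ::::::::
::::::::
::::::::
::::::::
::::ZZ::
::::<Z::
::::::::
::::::::
::::::::
k=4  ::::::::
::::::::
::::::::
::::::::
::::^Z::
::::ZZ::
::::::::
::::::::
::::::::
k=5  ::::::::
::::::::
::::::::
::::::::
:::<:Z::
::::ZZ::
::::::::
::::::::
::::::::
k=6  ::::::::
::::::::
::::::::
:::^::::
:::Z:Z::
::::ZZ::
::::::::
::::::::
::::::::
k=7  ::::::::
::::::::
::::::::
:::Z>:::
:::Z:Z::
::::ZZ::
::::::::
::::::::
::::::::
k=8  ::::::::
::::::::
::::::::
:::ZZ:::
:::ZvZ::
::::ZZ::
::::::::
::::::::
::::::::
k=9  ::::::::
::::::::
::::::::
:::ZZ:::
:::<ZZ::
::::ZZ::
::::::::
::::::::
::::::::
k=10  ::::::::
::::::::
::::::::
:::ZZ:::
::::ZZ::
:::vZZ::
::::::::
::::::::
::::::::
k=11  ::::::::
::::::::
::::::::
:::ZZ:::
::::ZZ::
::<ZZZ::
::::::::
::::::::
::::::::
k=12  ::::::::
::::::::
::::::::
:::ZZ:::
::^:ZZ::
::ZZZZ::
::::::::
::::::::
::::::::
k=13  ::::::::
::::::::
::::::::
:::ZZ:::
::Z>ZZ::
::ZZZZ::
::::::::
::::::::
::::::::
k=14  ::::::::
::::::::
::::::::
:::ZZ:::
::ZZZZ::
::ZvZZ::
::::::::
::::::::
::::::::
k=15  ::::::::
::::::::
::::::::
:::ZZ:::
::ZZZZ::
::Z:>Z::
::::::::
::::::::
::::::::
k=16  ::::::::
::::::::
::::::::
:::ZZ:::
::ZZ^Z::
::Z::Z::
::::::::
::::::::
::::::::
k=17  ::::::::
::::::::
::::::::
:::ZZ:::
::Z<:Z::
::Z::Z::
::::::::
::::::::
::::::::
k=18  ::::::::
::::::::
::::::::
:::ZZ:::
::Z::Z::
::Zv:Z::
::::::::
::::::::
::::::::
k=19  ::::::::
::::::::
::::::::
:::ZZ:::
::Z::Z::
::<Z:Z::
::::::::
::::::::
::::::::
k=20  ::::::::
::::::::
::::::::
:::ZZ:::
::Z::Z::
:::Z:Z::
::v:::::
::::::::
::::::::
k=21  ::::::::
::::::::
::::::::
:::ZZ:::
::Z::Z::
:::Z:Z::
:<Z:::::
::::::::
::::::::
k=22  ::::::::
::::::::
::::::::
:::ZZ:::
::Z::Z::
:^:Z:Z::
:ZZ:::::
::::::::
::::::::
k=23  ::::::::
::::::::
::::::::
:::ZZ:::
::Z::Z::
:Z>Z:Z::
:ZZ:::::
::::::::
::::::::
k=24  ::::::::
::::::::
::::::::
:::ZZ:::
::Z::Z::
:ZZZ:Z::
:Zv:::::
::::::::
::::::::
k=25  ::::::::
::::::::
::::::::
:::ZZ:::
::Z::Z::
:ZZZ:Z::
:Z:>::::
::::::::
::::::::
k=26  ::::::::
::::::::
::::::::
:::ZZ:::
::Z::Z::
:ZZZ:Z::
:Z:Z::::
:::v::::
::::::::
k=27  ::::::::
::::::::
::::::::
:::ZZ:::
::Z::Z::
:ZZZ:Z::
:Z:Z::::
::<Z::::
::::::::
k=28  ::::::::
::::::::
::::::::
:::ZZ:::
::Z::Z::
:ZZZ:Z::
:Z^Z::::
::ZZ::::
::::::::
k=29  ::::::::
::::::::
::::::::
:::ZZ:::
::Z::Z::
:ZZZ:Z::
:ZZ>::::
::ZZ::::
::::::::
k=30  ::::::::
::::::::
::::::::
:::ZZ:::
::Z::Z::
:ZZ^:Z::
:ZZ:::::
::ZZ::::
::::::::
k=31  ::::::::
::::::::
::::::::
:::ZZ:::
::Z::Z::
:Z<::Z::
:ZZ:::::
::ZZ::::
::::::::
k=32  ::::::::
::::::::
::::::::
:::ZZ:::
::Z::Z::
:Z:::Z::
:Zv:::::
::ZZ::::
::::::::
k=33  ::::::::
::::::::
::::::::
:::ZZ:::
::Z::Z::
:Z:::Z::
:Z:>::::
::ZZ::::
::::::::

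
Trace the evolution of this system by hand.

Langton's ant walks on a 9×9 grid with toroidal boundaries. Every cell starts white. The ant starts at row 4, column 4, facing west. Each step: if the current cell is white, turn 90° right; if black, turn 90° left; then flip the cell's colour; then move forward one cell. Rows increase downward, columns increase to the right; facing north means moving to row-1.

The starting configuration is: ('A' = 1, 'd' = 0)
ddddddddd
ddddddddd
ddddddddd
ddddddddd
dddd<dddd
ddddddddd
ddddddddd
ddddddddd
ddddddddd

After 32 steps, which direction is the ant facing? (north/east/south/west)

step 0: ddddddddd
ddddddddd
ddddddddd
ddddddddd
dddd<dddd
ddddddddd
ddddddddd
ddddddddd
ddddddddd
step 1: ddddddddd
ddddddddd
ddddddddd
dddd^dddd
ddddAdddd
ddddddddd
ddddddddd
ddddddddd
ddddddddd
step 2: ddddddddd
ddddddddd
ddddddddd
ddddA>ddd
ddddAdddd
ddddddddd
ddddddddd
ddddddddd
ddddddddd
step 3: ddddddddd
ddddddddd
ddddddddd
ddddAAddd
ddddAvddd
ddddddddd
ddddddddd
ddddddddd
ddddddddd
step 4: ddddddddd
ddddddddd
ddddddddd
ddddAAddd
dddd<Addd
ddddddddd
ddddddddd
ddddddddd
ddddddddd
step 5: ddddddddd
ddddddddd
ddddddddd
ddddAAddd
dddddAddd
ddddvdddd
ddddddddd
ddddddddd
ddddddddd
step 6: ddddddddd
ddddddddd
ddddddddd
ddddAAddd
dddddAddd
ddd<Adddd
ddddddddd
ddddddddd
ddddddddd
step 7: ddddddddd
ddddddddd
ddddddddd
ddddAAddd
ddd^dAddd
dddAAdddd
ddddddddd
ddddddddd
ddddddddd
step 8: ddddddddd
ddddddddd
ddddddddd
ddddAAddd
dddA>Addd
dddAAdddd
ddddddddd
ddddddddd
ddddddddd
step 9: ddddddddd
ddddddddd
ddddddddd
ddddAAddd
dddAAAddd
dddAvdddd
ddddddddd
ddddddddd
ddddddddd
step 10: ddddddddd
ddddddddd
ddddddddd
ddddAAddd
dddAAAddd
dddAd>ddd
ddddddddd
ddddddddd
ddddddddd
step 11: ddddddddd
ddddddddd
ddddddddd
ddddAAddd
dddAAAddd
dddAdAddd
dddddvddd
ddddddddd
ddddddddd
step 12: ddddddddd
ddddddddd
ddddddddd
ddddAAddd
dddAAAddd
dddAdAddd
dddd<Addd
ddddddddd
ddddddddd
step 13: ddddddddd
ddddddddd
ddddddddd
ddddAAddd
dddAAAddd
dddA^Addd
ddddAAddd
ddddddddd
ddddddddd
step 14: ddddddddd
ddddddddd
ddddddddd
ddddAAddd
dddAAAddd
dddAA>ddd
ddddAAddd
ddddddddd
ddddddddd
step 15: ddddddddd
ddddddddd
ddddddddd
ddddAAddd
dddAA^ddd
dddAAdddd
ddddAAddd
ddddddddd
ddddddddd
step 16: ddddddddd
ddddddddd
ddddddddd
ddddAAddd
dddA<dddd
dddAAdddd
ddddAAddd
ddddddddd
ddddddddd
step 17: ddddddddd
ddddddddd
ddddddddd
ddddAAddd
dddAddddd
dddAvdddd
ddddAAddd
ddddddddd
ddddddddd
step 18: ddddddddd
ddddddddd
ddddddddd
ddddAAddd
dddAddddd
dddAd>ddd
ddddAAddd
ddddddddd
ddddddddd
step 19: ddddddddd
ddddddddd
ddddddddd
ddddAAddd
dddAddddd
dddAdAddd
ddddAvddd
ddddddddd
ddddddddd
step 20: ddddddddd
ddddddddd
ddddddddd
ddddAAddd
dddAddddd
dddAdAddd
ddddAd>dd
ddddddddd
ddddddddd
step 21: ddddddddd
ddddddddd
ddddddddd
ddddAAddd
dddAddddd
dddAdAddd
ddddAdAdd
ddddddvdd
ddddddddd
step 22: ddddddddd
ddddddddd
ddddddddd
ddddAAddd
dddAddddd
dddAdAddd
ddddAdAdd
ddddd<Add
ddddddddd
step 23: ddddddddd
ddddddddd
ddddddddd
ddddAAddd
dddAddddd
dddAdAddd
ddddA^Add
dddddAAdd
ddddddddd
step 24: ddddddddd
ddddddddd
ddddddddd
ddddAAddd
dddAddddd
dddAdAddd
ddddAA>dd
dddddAAdd
ddddddddd
step 25: ddddddddd
ddddddddd
ddddddddd
ddddAAddd
dddAddddd
dddAdA^dd
ddddAAddd
dddddAAdd
ddddddddd
step 26: ddddddddd
ddddddddd
ddddddddd
ddddAAddd
dddAddddd
dddAdAA>d
ddddAAddd
dddddAAdd
ddddddddd
step 27: ddddddddd
ddddddddd
ddddddddd
ddddAAddd
dddAddddd
dddAdAAAd
ddddAAdvd
dddddAAdd
ddddddddd
step 28: ddddddddd
ddddddddd
ddddddddd
ddddAAddd
dddAddddd
dddAdAAAd
ddddAA<Ad
dddddAAdd
ddddddddd
step 29: ddddddddd
ddddddddd
ddddddddd
ddddAAddd
dddAddddd
dddAdA^Ad
ddddAAAAd
dddddAAdd
ddddddddd
step 30: ddddddddd
ddddddddd
ddddddddd
ddddAAddd
dddAddddd
dddAd<dAd
ddddAAAAd
dddddAAdd
ddddddddd
step 31: ddddddddd
ddddddddd
ddddddddd
ddddAAddd
dddAddddd
dddAdddAd
ddddAvAAd
dddddAAdd
ddddddddd
step 32: ddddddddd
ddddddddd
ddddddddd
ddddAAddd
dddAddddd
dddAdddAd
ddddAd>Ad
dddddAAdd
ddddddddd

east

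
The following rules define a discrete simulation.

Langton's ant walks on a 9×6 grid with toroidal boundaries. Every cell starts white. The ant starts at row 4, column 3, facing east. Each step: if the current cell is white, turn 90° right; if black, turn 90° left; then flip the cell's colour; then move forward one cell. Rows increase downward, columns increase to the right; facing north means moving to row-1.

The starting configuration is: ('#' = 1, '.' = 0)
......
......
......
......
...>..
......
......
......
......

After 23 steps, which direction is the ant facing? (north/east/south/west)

0) ......
......
......
......
...>..
......
......
......
......
1) ......
......
......
......
...#..
...v..
......
......
......
2) ......
......
......
......
...#..
..<#..
......
......
......
3) ......
......
......
......
..^#..
..##..
......
......
......
4) ......
......
......
......
..#>..
..##..
......
......
......
5) ......
......
......
...^..
..#...
..##..
......
......
......
6) ......
......
......
...#>.
..#...
..##..
......
......
......
7) ......
......
......
...##.
..#.v.
..##..
......
......
......
8) ......
......
......
...##.
..#<#.
..##..
......
......
......
9) ......
......
......
...^#.
..###.
..##..
......
......
......
10) ......
......
......
..<.#.
..###.
..##..
......
......
......
11) ......
......
..^...
..#.#.
..###.
..##..
......
......
......
12) ......
......
..#>..
..#.#.
..###.
..##..
......
......
......
13) ......
......
..##..
..#v#.
..###.
..##..
......
......
......
14) ......
......
..##..
..<##.
..###.
..##..
......
......
......
15) ......
......
..##..
...##.
..v##.
..##..
......
......
......
16) ......
......
..##..
...##.
...>#.
..##..
......
......
......
17) ......
......
..##..
...^#.
....#.
..##..
......
......
......
18) ......
......
..##..
..<.#.
....#.
..##..
......
......
......
19) ......
......
..^#..
..#.#.
....#.
..##..
......
......
......
20) ......
......
.<.#..
..#.#.
....#.
..##..
......
......
......
21) ......
.^....
.#.#..
..#.#.
....#.
..##..
......
......
......
22) ......
.#>...
.#.#..
..#.#.
....#.
..##..
......
......
......
23) ......
.##...
.#v#..
..#.#.
....#.
..##..
......
......
......

south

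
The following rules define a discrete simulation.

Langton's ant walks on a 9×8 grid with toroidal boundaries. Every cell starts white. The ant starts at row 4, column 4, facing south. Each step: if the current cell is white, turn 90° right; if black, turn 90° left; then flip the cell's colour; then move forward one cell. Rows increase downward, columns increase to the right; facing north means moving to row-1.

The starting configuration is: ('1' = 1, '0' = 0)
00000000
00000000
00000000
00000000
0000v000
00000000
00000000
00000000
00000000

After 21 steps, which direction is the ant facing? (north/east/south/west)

[0] 00000000
00000000
00000000
00000000
0000v000
00000000
00000000
00000000
00000000
[1] 00000000
00000000
00000000
00000000
000<1000
00000000
00000000
00000000
00000000
[2] 00000000
00000000
00000000
000^0000
00011000
00000000
00000000
00000000
00000000
[3] 00000000
00000000
00000000
0001>000
00011000
00000000
00000000
00000000
00000000
[4] 00000000
00000000
00000000
00011000
0001v000
00000000
00000000
00000000
00000000
[5] 00000000
00000000
00000000
00011000
00010>00
00000000
00000000
00000000
00000000
[6] 00000000
00000000
00000000
00011000
00010100
00000v00
00000000
00000000
00000000
[7] 00000000
00000000
00000000
00011000
00010100
0000<100
00000000
00000000
00000000
[8] 00000000
00000000
00000000
00011000
0001^100
00001100
00000000
00000000
00000000
[9] 00000000
00000000
00000000
00011000
00011>00
00001100
00000000
00000000
00000000
[10] 00000000
00000000
00000000
00011^00
00011000
00001100
00000000
00000000
00000000
[11] 00000000
00000000
00000000
000111>0
00011000
00001100
00000000
00000000
00000000
[12] 00000000
00000000
00000000
00011110
000110v0
00001100
00000000
00000000
00000000
[13] 00000000
00000000
00000000
00011110
00011<10
00001100
00000000
00000000
00000000
[14] 00000000
00000000
00000000
00011^10
00011110
00001100
00000000
00000000
00000000
[15] 00000000
00000000
00000000
0001<010
00011110
00001100
00000000
00000000
00000000
[16] 00000000
00000000
00000000
00010010
0001v110
00001100
00000000
00000000
00000000
[17] 00000000
00000000
00000000
00010010
00010>10
00001100
00000000
00000000
00000000
[18] 00000000
00000000
00000000
00010^10
00010010
00001100
00000000
00000000
00000000
[19] 00000000
00000000
00000000
000101>0
00010010
00001100
00000000
00000000
00000000
[20] 00000000
00000000
000000^0
00010100
00010010
00001100
00000000
00000000
00000000
[21] 00000000
00000000
0000001>
00010100
00010010
00001100
00000000
00000000
00000000

east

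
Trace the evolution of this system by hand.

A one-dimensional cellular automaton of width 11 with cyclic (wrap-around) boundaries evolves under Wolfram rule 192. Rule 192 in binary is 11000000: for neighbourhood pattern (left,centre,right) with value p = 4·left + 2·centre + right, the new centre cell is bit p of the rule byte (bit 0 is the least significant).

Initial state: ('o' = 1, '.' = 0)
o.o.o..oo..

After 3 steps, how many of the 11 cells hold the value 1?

k=0  o.o.o..oo..
k=1  ........o..
k=2  ...........
k=3  ...........

0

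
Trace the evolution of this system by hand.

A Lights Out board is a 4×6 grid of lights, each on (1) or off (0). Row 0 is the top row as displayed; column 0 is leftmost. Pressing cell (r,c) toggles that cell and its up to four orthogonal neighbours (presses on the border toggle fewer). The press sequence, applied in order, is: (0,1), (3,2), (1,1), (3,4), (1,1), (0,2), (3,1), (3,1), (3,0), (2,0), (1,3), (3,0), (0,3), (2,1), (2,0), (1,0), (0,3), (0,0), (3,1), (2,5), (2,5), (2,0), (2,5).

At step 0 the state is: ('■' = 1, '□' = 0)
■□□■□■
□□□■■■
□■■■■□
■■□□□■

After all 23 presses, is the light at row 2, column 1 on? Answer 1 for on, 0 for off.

gen 0: ■□□■□■
□□□■■■
□■■■■□
■■□□□■
gen 1: □■■■□■
□■□■■■
□■■■■□
■■□□□■
gen 2: □■■■□■
□■□■■■
□■□■■□
■□■■□■
gen 3: □□■■□■
■□■■■■
□□□■■□
■□■■□■
gen 4: □□■■□■
■□■■■■
□□□■□□
■□■□■□
gen 5: □■■■□■
□■□■■■
□■□■□□
■□■□■□
gen 6: □□□□□■
□■■■■■
□■□■□□
■□■□■□
gen 7: □□□□□■
□■■■■■
□□□■□□
□■□□■□
gen 8: □□□□□■
□■■■■■
□■□■□□
■□■□■□
gen 9: □□□□□■
□■■■■■
■■□■□□
□■■□■□
gen 10: □□□□□■
■■■■■■
□□□■□□
■■■□■□
gen 11: □□□■□■
■■□□□■
□□□□□□
■■■□■□
gen 12: □□□■□■
■■□□□■
■□□□□□
□□■□■□
gen 13: □□■□■■
■■□■□■
■□□□□□
□□■□■□
gen 14: □□■□■■
■□□■□■
□■■□□□
□■■□■□
gen 15: □□■□■■
□□□■□■
■□■□□□
■■■□■□
gen 16: ■□■□■■
■■□■□■
□□■□□□
■■■□■□
gen 17: ■□□■□■
■■□□□■
□□■□□□
■■■□■□
gen 18: □■□■□■
□■□□□■
□□■□□□
■■■□■□
gen 19: □■□■□■
□■□□□■
□■■□□□
□□□□■□
gen 20: □■□■□■
□■□□□□
□■■□■■
□□□□■■
gen 21: □■□■□■
□■□□□■
□■■□□□
□□□□■□
gen 22: □■□■□■
■■□□□■
■□■□□□
■□□□■□
gen 23: □■□■□■
■■□□□□
■□■□■■
■□□□■■

0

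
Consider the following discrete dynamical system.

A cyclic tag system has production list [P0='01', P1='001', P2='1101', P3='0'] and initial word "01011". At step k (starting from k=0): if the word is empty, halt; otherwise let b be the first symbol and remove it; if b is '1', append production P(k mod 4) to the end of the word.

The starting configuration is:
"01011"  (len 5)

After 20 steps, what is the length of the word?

k=0  "01011"  (len 5)
k=1  "1011"  (len 4)
k=2  "011001"  (len 6)
k=3  "11001"  (len 5)
k=4  "10010"  (len 5)
k=5  "001001"  (len 6)
k=6  "01001"  (len 5)
k=7  "1001"  (len 4)
k=8  "0010"  (len 4)
k=9  "010"  (len 3)
k=10  "10"  (len 2)
k=11  "01101"  (len 5)
k=12  "1101"  (len 4)
k=13  "10101"  (len 5)
k=14  "0101001"  (len 7)
k=15  "101001"  (len 6)
k=16  "010010"  (len 6)
k=17  "10010"  (len 5)
k=18  "0010001"  (len 7)
k=19  "010001"  (len 6)
k=20  "10001"  (len 5)

5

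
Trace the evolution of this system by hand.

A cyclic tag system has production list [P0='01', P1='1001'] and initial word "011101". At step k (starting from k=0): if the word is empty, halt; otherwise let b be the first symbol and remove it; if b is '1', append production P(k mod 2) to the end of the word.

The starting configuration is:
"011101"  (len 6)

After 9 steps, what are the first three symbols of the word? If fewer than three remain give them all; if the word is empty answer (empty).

0) "011101"  (len 6)
1) "11101"  (len 5)
2) "11011001"  (len 8)
3) "101100101"  (len 9)
4) "011001011001"  (len 12)
5) "11001011001"  (len 11)
6) "10010110011001"  (len 14)
7) "001011001100101"  (len 15)
8) "01011001100101"  (len 14)
9) "1011001100101"  (len 13)

101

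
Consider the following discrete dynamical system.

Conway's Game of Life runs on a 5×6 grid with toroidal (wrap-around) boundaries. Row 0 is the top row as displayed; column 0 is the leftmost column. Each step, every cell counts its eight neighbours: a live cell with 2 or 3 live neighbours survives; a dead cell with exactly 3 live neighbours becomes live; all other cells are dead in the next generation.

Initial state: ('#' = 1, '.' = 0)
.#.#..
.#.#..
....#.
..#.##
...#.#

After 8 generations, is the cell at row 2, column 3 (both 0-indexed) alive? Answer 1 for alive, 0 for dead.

0

gen 0: .#.#..
.#.#..
....#.
..#.##
...#.#
gen 1: #..#..
...##.
..#.##
.....#
#..#.#
gen 2: #.##..
..#...
.....#
...#..
#....#
gen 3: #.##.#
.###..
......
#...##
######
gen 4: ......
##.##.
######
..#...
......
gen 5: ......
......
......
#.#.##
......
gen 6: ......
......
.....#
.....#
.....#
gen 7: ......
......
......
#...##
......
gen 8: ......
......
.....#
.....#
.....#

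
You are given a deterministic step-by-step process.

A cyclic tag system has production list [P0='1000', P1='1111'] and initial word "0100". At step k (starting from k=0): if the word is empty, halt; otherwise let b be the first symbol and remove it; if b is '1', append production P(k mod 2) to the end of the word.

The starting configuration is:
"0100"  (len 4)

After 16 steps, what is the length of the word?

28

step 0: "0100"  (len 4)
step 1: "100"  (len 3)
step 2: "001111"  (len 6)
step 3: "01111"  (len 5)
step 4: "1111"  (len 4)
step 5: "1111000"  (len 7)
step 6: "1110001111"  (len 10)
step 7: "1100011111000"  (len 13)
step 8: "1000111110001111"  (len 16)
step 9: "0001111100011111000"  (len 19)
step 10: "001111100011111000"  (len 18)
step 11: "01111100011111000"  (len 17)
step 12: "1111100011111000"  (len 16)
step 13: "1111000111110001000"  (len 19)
step 14: "1110001111100010001111"  (len 22)
step 15: "1100011111000100011111000"  (len 25)
step 16: "1000111110001000111110001111"  (len 28)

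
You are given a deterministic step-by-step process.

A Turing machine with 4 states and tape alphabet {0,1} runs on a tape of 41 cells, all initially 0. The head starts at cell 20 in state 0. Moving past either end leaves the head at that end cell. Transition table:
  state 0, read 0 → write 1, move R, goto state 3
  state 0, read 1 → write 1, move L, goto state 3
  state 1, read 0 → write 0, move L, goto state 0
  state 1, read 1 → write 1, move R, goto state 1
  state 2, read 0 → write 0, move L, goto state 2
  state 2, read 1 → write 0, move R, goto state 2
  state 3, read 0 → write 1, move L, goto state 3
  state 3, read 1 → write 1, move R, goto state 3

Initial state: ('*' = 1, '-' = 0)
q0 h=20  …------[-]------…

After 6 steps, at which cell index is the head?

22

gen 0: q0 h=20  …------[-]------…
gen 1: q3 h=21  …-----*[-]------…
gen 2: q3 h=20  …------[*]*-----…
gen 3: q3 h=21  …-----*[*]------…
gen 4: q3 h=22  …----**[-]------…
gen 5: q3 h=21  …-----*[*]*-----…
gen 6: q3 h=22  …----**[*]------…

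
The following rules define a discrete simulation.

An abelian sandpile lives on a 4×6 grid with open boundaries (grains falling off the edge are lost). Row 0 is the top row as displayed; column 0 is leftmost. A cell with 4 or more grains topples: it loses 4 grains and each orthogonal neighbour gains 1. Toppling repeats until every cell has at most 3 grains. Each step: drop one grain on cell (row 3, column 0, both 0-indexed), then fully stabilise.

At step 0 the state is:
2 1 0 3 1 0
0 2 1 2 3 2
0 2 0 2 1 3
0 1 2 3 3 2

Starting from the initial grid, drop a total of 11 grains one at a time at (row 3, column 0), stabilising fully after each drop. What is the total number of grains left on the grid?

43

[0] 2 1 0 3 1 0
0 2 1 2 3 2
0 2 0 2 1 3
0 1 2 3 3 2
[1] 2 1 0 3 1 0
0 2 1 2 3 2
0 2 0 2 1 3
1 1 2 3 3 2
[2] 2 1 0 3 1 0
0 2 1 2 3 2
0 2 0 2 1 3
2 1 2 3 3 2
[3] 2 1 0 3 1 0
0 2 1 2 3 2
0 2 0 2 1 3
3 1 2 3 3 2
[4] 2 1 0 3 1 0
0 2 1 2 3 2
1 2 0 2 1 3
0 2 2 3 3 2
[5] 2 1 0 3 1 0
0 2 1 2 3 2
1 2 0 2 1 3
1 2 2 3 3 2
[6] 2 1 0 3 1 0
0 2 1 2 3 2
1 2 0 2 1 3
2 2 2 3 3 2
[7] 2 1 0 3 1 0
0 2 1 2 3 2
1 2 0 2 1 3
3 2 2 3 3 2
[8] 2 1 0 3 1 0
0 2 1 2 3 2
2 2 0 2 1 3
0 3 2 3 3 2
[9] 2 1 0 3 1 0
0 2 1 2 3 2
2 2 0 2 1 3
1 3 2 3 3 2
[10] 2 1 0 3 1 0
0 2 1 2 3 2
2 2 0 2 1 3
2 3 2 3 3 2
[11] 2 1 0 3 1 0
0 2 1 2 3 2
2 2 0 2 1 3
3 3 2 3 3 2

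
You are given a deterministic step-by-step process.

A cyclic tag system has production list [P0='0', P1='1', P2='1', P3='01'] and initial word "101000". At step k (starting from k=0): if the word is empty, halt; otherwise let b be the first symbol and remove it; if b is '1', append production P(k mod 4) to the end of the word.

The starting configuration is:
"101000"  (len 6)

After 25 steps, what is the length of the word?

1

gen 0: "101000"  (len 6)
gen 1: "010000"  (len 6)
gen 2: "10000"  (len 5)
gen 3: "00001"  (len 5)
gen 4: "0001"  (len 4)
gen 5: "001"  (len 3)
gen 6: "01"  (len 2)
gen 7: "1"  (len 1)
gen 8: "01"  (len 2)
gen 9: "1"  (len 1)
gen 10: "1"  (len 1)
gen 11: "1"  (len 1)
gen 12: "01"  (len 2)
gen 13: "1"  (len 1)
gen 14: "1"  (len 1)
gen 15: "1"  (len 1)
gen 16: "01"  (len 2)
gen 17: "1"  (len 1)
gen 18: "1"  (len 1)
gen 19: "1"  (len 1)
gen 20: "01"  (len 2)
gen 21: "1"  (len 1)
gen 22: "1"  (len 1)
gen 23: "1"  (len 1)
gen 24: "01"  (len 2)
gen 25: "1"  (len 1)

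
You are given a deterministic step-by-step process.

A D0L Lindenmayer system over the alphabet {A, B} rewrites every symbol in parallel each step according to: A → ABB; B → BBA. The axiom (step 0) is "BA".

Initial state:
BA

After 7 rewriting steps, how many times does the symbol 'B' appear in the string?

2916

gen 0: BA
gen 1: BBAABB
gen 2: BBABBAABBABBBBABBA
gen 3: BBABBAABBBBABBAABBABBBBABBAABBBBABBABBABBAABBBBABBAABB
gen 4: BBABBAABBBBABBAABBABBBBABBABBABBAABBBBABBAABBABBBBABBAABBB…AABBBBABBAABBBBABBAABBABBBBABBABBABBAABBBBABBAABBABBBBABBA  (len 162)
gen 5: BBABBAABBBBABBAABBABBBBABBABBABBAABBBBABBAABBABBBBABBAABBB…ABBABBABBAABBBBABBAABBABBBBABBAABBBBABBABBABBAABBBBABBAABB  (len 486)
gen 6: BBABBAABBBBABBAABBABBBBABBABBABBAABBBBABBAABBABBBBABBAABBB…AABBBBABBAABBBBABBAABBABBBBABBABBABBAABBBBABBAABBABBBBABBA  (len 1458)
gen 7: BBABBAABBBBABBAABBABBBBABBABBABBAABBBBABBAABBABBBBABBAABBB…ABBABBABBAABBBBABBAABBABBBBABBAABBBBABBABBABBAABBBBABBAABB  (len 4374)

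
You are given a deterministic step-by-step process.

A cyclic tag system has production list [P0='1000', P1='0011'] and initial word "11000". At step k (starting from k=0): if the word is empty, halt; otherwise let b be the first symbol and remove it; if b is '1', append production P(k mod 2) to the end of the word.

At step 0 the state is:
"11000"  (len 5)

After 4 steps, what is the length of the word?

9

0) "11000"  (len 5)
1) "10001000"  (len 8)
2) "00010000011"  (len 11)
3) "0010000011"  (len 10)
4) "010000011"  (len 9)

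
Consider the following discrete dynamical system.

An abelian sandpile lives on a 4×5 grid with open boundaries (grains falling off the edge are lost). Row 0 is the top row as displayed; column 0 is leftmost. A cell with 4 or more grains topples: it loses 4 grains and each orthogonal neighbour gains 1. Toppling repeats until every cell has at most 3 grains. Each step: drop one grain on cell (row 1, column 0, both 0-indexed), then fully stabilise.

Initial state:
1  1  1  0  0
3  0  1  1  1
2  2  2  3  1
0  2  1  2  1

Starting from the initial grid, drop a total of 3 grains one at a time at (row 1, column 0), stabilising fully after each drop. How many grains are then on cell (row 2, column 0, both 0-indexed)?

step 0: 1  1  1  0  0
3  0  1  1  1
2  2  2  3  1
0  2  1  2  1
step 1: 2  1  1  0  0
0  1  1  1  1
3  2  2  3  1
0  2  1  2  1
step 2: 2  1  1  0  0
1  1  1  1  1
3  2  2  3  1
0  2  1  2  1
step 3: 2  1  1  0  0
2  1  1  1  1
3  2  2  3  1
0  2  1  2  1

3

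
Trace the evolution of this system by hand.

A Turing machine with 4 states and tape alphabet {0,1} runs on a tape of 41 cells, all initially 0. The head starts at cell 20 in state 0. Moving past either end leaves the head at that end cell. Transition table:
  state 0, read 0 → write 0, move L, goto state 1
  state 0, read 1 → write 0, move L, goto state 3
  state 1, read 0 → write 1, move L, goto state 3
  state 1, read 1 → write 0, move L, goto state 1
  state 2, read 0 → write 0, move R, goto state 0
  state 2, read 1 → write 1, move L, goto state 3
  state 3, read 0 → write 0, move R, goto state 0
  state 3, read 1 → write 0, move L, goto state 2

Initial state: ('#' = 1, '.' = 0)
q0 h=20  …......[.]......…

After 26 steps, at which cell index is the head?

t=0: q0 h=20  …......[.]......…
t=1: q1 h=19  …......[.]......…
t=2: q3 h=18  …......[.]#.....…
t=3: q0 h=19  …......[#]......…
t=4: q3 h=18  …......[.]......…
t=5: q0 h=19  …......[.]......…
t=6: q1 h=18  …......[.]......…
t=7: q3 h=17  …......[.]#.....…
t=8: q0 h=18  …......[#]......…
t=9: q3 h=17  …......[.]......…
t=10: q0 h=18  …......[.]......…
t=11: q1 h=17  …......[.]......…
t=12: q3 h=16  …......[.]#.....…
t=13: q0 h=17  …......[#]......…
t=14: q3 h=16  …......[.]......…
t=15: q0 h=17  …......[.]......…
t=16: q1 h=16  …......[.]......…
t=17: q3 h=15  …......[.]#.....…
t=18: q0 h=16  …......[#]......…
t=19: q3 h=15  …......[.]......…
t=20: q0 h=16  …......[.]......…
t=21: q1 h=15  …......[.]......…
t=22: q3 h=14  …......[.]#.....…
t=23: q0 h=15  …......[#]......…
t=24: q3 h=14  …......[.]......…
t=25: q0 h=15  …......[.]......…
t=26: q1 h=14  …......[.]......…

14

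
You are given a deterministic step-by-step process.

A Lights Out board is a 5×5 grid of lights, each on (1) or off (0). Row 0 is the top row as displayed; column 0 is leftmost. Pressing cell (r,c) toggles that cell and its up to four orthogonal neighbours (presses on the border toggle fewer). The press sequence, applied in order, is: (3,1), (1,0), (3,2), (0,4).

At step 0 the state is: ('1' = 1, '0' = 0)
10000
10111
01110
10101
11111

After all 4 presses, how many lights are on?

k=0  10000
10111
01110
10101
11111
k=1  10000
10111
00110
01001
10111
k=2  00000
01111
10110
01001
10111
k=3  00000
01111
10010
00111
10011
k=4  00011
01110
10010
00111
10011

13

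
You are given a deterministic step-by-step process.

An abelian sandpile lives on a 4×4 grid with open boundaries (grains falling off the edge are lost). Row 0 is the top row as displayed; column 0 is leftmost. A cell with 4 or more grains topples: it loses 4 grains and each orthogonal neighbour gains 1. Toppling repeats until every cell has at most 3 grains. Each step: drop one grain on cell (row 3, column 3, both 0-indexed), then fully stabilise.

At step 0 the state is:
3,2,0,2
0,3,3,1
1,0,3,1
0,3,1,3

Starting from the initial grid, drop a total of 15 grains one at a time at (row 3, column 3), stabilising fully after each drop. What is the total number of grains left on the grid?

27

t=0: 3,2,0,2
0,3,3,1
1,0,3,1
0,3,1,3
t=1: 3,2,0,2
0,3,3,1
1,0,3,2
0,3,2,0
t=2: 3,2,0,2
0,3,3,1
1,0,3,2
0,3,2,1
t=3: 3,2,0,2
0,3,3,1
1,0,3,2
0,3,2,2
t=4: 3,2,0,2
0,3,3,1
1,0,3,2
0,3,2,3
t=5: 3,2,0,2
0,3,3,1
1,0,3,3
0,3,3,0
t=6: 3,2,0,2
0,3,3,1
1,0,3,3
0,3,3,1
t=7: 3,2,0,2
0,3,3,1
1,0,3,3
0,3,3,2
t=8: 3,2,0,2
0,3,3,1
1,0,3,3
0,3,3,3
t=9: 3,3,1,2
1,0,1,3
1,3,2,1
1,0,2,2
t=10: 3,3,1,2
1,0,1,3
1,3,2,1
1,0,2,3
t=11: 3,3,1,2
1,0,1,3
1,3,2,2
1,0,3,0
t=12: 3,3,1,2
1,0,1,3
1,3,2,2
1,0,3,1
t=13: 3,3,1,2
1,0,1,3
1,3,2,2
1,0,3,2
t=14: 3,3,1,2
1,0,1,3
1,3,2,2
1,0,3,3
t=15: 3,3,1,2
1,0,1,3
1,3,3,3
1,1,0,1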